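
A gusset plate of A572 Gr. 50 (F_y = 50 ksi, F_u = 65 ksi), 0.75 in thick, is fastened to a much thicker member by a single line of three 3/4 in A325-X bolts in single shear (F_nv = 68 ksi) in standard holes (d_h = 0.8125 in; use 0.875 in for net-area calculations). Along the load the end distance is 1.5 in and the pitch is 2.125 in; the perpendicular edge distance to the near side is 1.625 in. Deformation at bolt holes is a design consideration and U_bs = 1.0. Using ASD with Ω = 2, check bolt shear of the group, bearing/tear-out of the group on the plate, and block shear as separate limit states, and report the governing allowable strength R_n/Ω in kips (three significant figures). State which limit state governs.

45.1 kips (bolt shear governs)

Bolt shear: A_b = π·0.75²/4 = 0.4418 in²; R_n = 68 × 0.4418 × 3 × 1 = 90.12 kips → 90.12 / 2 = 45.1 kips.
Bearing: edge l_c = 1.094, r_n = 63.98 kips; interior l_c = 1.312, r_n = 76.78 kips; R_n = 63.98 + 2·76.78 = 217.5 kips → 109 kips.
Block shear: A_gv = 4.312, A_nv = 2.672, A_nt = 0.8906 in²; R_n = min(0.6F_uA_nv, 0.6F_yA_gv) + U_bs·F_u·A_nt = 162.1 kips → 81 kips.
Bolt shear governs: 45.1 kips.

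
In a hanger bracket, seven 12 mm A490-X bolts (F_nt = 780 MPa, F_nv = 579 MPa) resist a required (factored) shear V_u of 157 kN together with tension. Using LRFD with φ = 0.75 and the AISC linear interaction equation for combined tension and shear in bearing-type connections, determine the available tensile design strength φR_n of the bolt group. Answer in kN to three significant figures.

391 kN

A_b = π·12²/4 = 113.1 mm²; f_rv = 157 × 1000 / (7 × 113.1) = 198.3 MPa.
F'_nt = 1.3 F_nt − (F_nt / φF_nv) f_rv = 1.3·780 − (780/(0.75·579))·198.3 = 657.8 MPa, capped at F_nt → F'_nt = 657.8 MPa.
R_n = F'_nt · A_b · n = 657.8 × 113.1 × 7 / 1000 = 520.8 kN.
Design strength φR_n = 0.75 × 520.8 = 391 kN.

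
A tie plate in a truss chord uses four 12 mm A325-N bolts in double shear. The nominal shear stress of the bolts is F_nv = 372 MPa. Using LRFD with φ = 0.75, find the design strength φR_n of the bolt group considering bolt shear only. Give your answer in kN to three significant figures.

252 kN

A_b = π × 12² / 4 = 113.1 mm².
R_n = F_nv · A_b · n · n_s = 372 × 113.1 × 4 × 2 / 1000 = 336.6 kN.
Design strength φR_n = 0.75 × 336.6 = 252 kN.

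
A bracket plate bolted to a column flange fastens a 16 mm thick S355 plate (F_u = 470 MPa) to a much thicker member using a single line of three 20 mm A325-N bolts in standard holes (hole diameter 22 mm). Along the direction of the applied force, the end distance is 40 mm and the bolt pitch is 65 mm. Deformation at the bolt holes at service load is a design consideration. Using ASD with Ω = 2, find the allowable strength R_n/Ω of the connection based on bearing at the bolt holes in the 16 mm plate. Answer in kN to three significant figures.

Per bolt r_n = 1.2 l_c t F_u ≤ 2.4 d t F_u; upper limit = 2.4 × 20 × 16 × 470 / 1000 = 361 kN.
Edge bolt: l_c = 40 − 22/2 = 29 mm → 1.2 × 29 × 16 × 470 / 1000 = 261.7 → r_n = 261.7 kN.
Interior bolts: l_c = 65 − 22 = 43 mm → 1.2 × 43 × 16 × 470 / 1000 = 388 → r_n = 361 kN.
R_n = 1 × 261.7 + 2 × 361 = 983.6 kN.
Allowable strength R_n/Ω = 983.6 / 2 = 492 kN.

492 kN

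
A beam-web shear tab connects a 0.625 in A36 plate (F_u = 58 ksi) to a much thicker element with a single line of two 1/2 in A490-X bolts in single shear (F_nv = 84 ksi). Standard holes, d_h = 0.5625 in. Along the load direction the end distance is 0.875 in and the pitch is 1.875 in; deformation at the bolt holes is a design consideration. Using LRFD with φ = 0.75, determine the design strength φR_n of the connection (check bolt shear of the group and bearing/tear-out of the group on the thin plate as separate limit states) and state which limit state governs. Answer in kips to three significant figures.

Bolt shear: A_b = π·0.5²/4 = 0.1963 in²; R_n = 84 × 0.1963 × 2 × 1 = 32.99 kips → 0.75 × 32.99 = 24.7 kips.
Bearing (1.2 l_c t F_u ≤ 2.4 d t F_u): upper limit = 2.4·0.5·0.625·58 = 43.5 kips.
  Edge l_c = 0.875 − 0.5625/2 = 0.5938 → r_n = 25.83 kips; interior l_c = 1.875 − 0.5625 = 1.312 → r_n = 43.5 kips.
  R_n,bearing = 1·25.83 + 1·43.5 = 69.33 kips → 0.75 × 69.33 = 52 kips.
Bolt shear governs: 24.7 kips.

24.7 kips (bolt shear governs)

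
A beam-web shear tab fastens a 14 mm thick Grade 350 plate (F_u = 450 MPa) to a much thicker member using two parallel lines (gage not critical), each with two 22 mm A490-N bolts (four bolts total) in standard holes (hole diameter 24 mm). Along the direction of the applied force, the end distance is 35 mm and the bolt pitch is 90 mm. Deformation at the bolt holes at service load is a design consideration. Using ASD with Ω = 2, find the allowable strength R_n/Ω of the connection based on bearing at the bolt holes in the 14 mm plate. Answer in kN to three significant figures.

507 kN

Per bolt r_n = 1.2 l_c t F_u ≤ 2.4 d t F_u; upper limit = 2.4 × 22 × 14 × 450 / 1000 = 332.6 kN.
Edge bolt: l_c = 35 − 24/2 = 23 mm → 1.2 × 23 × 14 × 450 / 1000 = 173.9 → r_n = 173.9 kN.
Interior bolts: l_c = 90 − 24 = 66 mm → 1.2 × 66 × 14 × 450 / 1000 = 499 → r_n = 332.6 kN.
R_n = 2 × 173.9 + 2 × 332.6 = 1013 kN.
Allowable strength R_n/Ω = 1013 / 2 = 507 kN.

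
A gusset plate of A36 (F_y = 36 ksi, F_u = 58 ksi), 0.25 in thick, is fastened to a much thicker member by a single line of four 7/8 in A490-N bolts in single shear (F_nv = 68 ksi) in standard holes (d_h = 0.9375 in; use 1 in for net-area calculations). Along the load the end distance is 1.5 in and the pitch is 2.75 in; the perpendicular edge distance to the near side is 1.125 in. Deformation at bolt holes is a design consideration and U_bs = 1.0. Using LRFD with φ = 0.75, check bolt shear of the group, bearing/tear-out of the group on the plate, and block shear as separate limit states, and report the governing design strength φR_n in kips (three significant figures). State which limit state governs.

Bolt shear: A_b = π·0.875²/4 = 0.6013 in²; R_n = 68 × 0.6013 × 4 × 1 = 163.6 kips → 0.75 × 163.6 = 123 kips.
Bearing: edge l_c = 1.031, r_n = 17.94 kips; interior l_c = 1.812, r_n = 30.45 kips; R_n = 17.94 + 3·30.45 = 109.3 kips → 82 kips.
Block shear: A_gv = 2.438, A_nv = 1.562, A_nt = 0.1562 in²; R_n = min(0.6F_uA_nv, 0.6F_yA_gv) + U_bs·F_u·A_nt = 61.71 kips → 46.3 kips.
Block shear governs: 46.3 kips.

46.3 kips (block shear governs)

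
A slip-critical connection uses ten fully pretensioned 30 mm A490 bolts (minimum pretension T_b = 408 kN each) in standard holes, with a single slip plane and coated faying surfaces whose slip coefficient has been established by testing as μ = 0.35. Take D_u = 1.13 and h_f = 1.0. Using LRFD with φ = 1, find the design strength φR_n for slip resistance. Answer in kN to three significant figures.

R_n = μ · D_u · h_f · T_b · n_s · n_b = 0.35 × 1.13 × 1.0 × 408 × 1 × 10 = 1614 kN.
Design strength φR_n = 1 × 1614 = 1610 kN.

1610 kN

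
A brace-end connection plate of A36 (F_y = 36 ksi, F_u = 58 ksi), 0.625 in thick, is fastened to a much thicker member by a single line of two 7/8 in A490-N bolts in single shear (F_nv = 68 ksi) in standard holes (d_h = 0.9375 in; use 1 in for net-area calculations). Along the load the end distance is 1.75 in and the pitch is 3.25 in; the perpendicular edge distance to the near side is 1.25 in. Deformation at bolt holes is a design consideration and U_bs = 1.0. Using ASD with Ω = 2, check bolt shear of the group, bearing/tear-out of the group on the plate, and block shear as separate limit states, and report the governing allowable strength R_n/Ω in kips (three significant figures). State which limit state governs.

40.9 kips (bolt shear governs)

Bolt shear: A_b = π·0.875²/4 = 0.6013 in²; R_n = 68 × 0.6013 × 2 × 1 = 81.78 kips → 81.78 / 2 = 40.9 kips.
Bearing: edge l_c = 1.281, r_n = 55.73 kips; interior l_c = 2.312, r_n = 76.12 kips; R_n = 55.73 + 1·76.12 = 131.9 kips → 65.9 kips.
Block shear: A_gv = 3.125, A_nv = 2.188, A_nt = 0.4688 in²; R_n = min(0.6F_uA_nv, 0.6F_yA_gv) + U_bs·F_u·A_nt = 94.69 kips → 47.3 kips.
Bolt shear governs: 40.9 kips.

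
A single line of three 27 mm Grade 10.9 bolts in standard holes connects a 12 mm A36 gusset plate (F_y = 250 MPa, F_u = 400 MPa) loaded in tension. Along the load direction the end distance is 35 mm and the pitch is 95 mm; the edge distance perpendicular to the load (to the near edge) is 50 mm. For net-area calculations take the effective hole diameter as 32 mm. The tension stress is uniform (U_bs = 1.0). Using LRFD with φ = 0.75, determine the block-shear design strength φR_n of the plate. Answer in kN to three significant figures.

Shear plane L_v = 35 + 2·95 = 225 mm; A_gv = 225 × 12 = 2700 mm².
A_nv = (225 − 2.5·32) × 12 = 1740 mm².
A_nt = (50 − 0.5·32) × 12 = 408 mm².
0.6 F_u A_nv = 417.6 kN; 0.6 F_y A_gv = 405 kN → shear yielding governs the shear term.
R_n = 405 + 1.0 × 400 × 408 / 1000 = 568.2 kN.
Design strength φR_n = 0.75 × 568.2 = 426 kN.

426 kN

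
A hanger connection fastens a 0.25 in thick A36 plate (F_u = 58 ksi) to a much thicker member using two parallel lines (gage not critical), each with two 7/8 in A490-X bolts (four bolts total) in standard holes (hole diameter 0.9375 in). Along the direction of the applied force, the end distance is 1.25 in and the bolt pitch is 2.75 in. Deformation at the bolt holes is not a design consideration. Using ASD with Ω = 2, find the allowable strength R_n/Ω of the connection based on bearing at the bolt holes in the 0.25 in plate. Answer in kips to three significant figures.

Per bolt r_n = 1.5 l_c t F_u ≤ 3.0 d t F_u; upper limit = 3.0 × 0.875 × 0.25 × 58 = 38.06 kips.
Edge bolt: l_c = 1.25 − 0.9375/2 = 0.7812 in → 1.5 × 0.7812 × 0.25 × 58 = 16.99 → r_n = 16.99 kips.
Interior bolts: l_c = 2.75 − 0.9375 = 1.812 in → 1.5 × 1.812 × 0.25 × 58 = 39.42 → r_n = 38.06 kips.
R_n = 2 × 16.99 + 2 × 38.06 = 110.1 kips.
Allowable strength R_n/Ω = 110.1 / 2 = 55.1 kips.

55.1 kips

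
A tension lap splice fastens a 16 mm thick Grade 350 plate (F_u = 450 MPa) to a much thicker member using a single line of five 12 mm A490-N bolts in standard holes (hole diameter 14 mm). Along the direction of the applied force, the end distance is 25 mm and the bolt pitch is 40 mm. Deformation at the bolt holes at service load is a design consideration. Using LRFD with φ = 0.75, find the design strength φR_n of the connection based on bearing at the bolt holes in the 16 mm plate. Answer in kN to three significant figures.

739 kN

Per bolt r_n = 1.2 l_c t F_u ≤ 2.4 d t F_u; upper limit = 2.4 × 12 × 16 × 450 / 1000 = 207.4 kN.
Edge bolt: l_c = 25 − 14/2 = 18 mm → 1.2 × 18 × 16 × 450 / 1000 = 155.5 → r_n = 155.5 kN.
Interior bolts: l_c = 40 − 14 = 26 mm → 1.2 × 26 × 16 × 450 / 1000 = 224.6 → r_n = 207.4 kN.
R_n = 1 × 155.5 + 4 × 207.4 = 985 kN.
Design strength φR_n = 0.75 × 985 = 739 kN.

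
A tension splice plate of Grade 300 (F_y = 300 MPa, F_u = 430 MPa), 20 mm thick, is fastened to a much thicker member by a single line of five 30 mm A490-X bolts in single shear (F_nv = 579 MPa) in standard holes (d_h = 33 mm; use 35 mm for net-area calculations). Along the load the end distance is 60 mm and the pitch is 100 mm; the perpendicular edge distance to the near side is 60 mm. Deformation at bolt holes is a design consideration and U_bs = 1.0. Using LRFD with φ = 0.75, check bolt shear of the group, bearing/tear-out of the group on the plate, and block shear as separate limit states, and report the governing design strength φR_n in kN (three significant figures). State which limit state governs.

1440 kN (block shear governs)

Bolt shear: A_b = π·30²/4 = 706.9 mm²; R_n = 579 × 706.9 × 5 × 1 / 1000 = 2046 kN → 0.75 × 2046 = 1530 kN.
Bearing: edge l_c = 43.5, r_n = 448.9 kN; interior l_c = 67, r_n = 619.2 kN; R_n = 448.9 + 4·619.2 = 2926 kN → 2190 kN.
Block shear: A_gv = 9200, A_nv = 6050, A_nt = 850 mm²; R_n = min(0.6F_uA_nv, 0.6F_yA_gv) + U_bs·F_u·A_nt = 1926 kN → 1440 kN.
Block shear governs: 1440 kN.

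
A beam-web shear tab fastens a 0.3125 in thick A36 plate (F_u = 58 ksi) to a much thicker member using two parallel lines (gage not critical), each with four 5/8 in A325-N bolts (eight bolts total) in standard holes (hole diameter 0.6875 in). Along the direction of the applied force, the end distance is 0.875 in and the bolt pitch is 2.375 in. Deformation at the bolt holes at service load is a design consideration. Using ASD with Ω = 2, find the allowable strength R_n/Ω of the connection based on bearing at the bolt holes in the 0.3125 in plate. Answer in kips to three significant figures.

Per bolt r_n = 1.2 l_c t F_u ≤ 2.4 d t F_u; upper limit = 2.4 × 0.625 × 0.3125 × 58 = 27.19 kips.
Edge bolt: l_c = 0.875 − 0.6875/2 = 0.5312 in → 1.2 × 0.5312 × 0.3125 × 58 = 11.55 → r_n = 11.55 kips.
Interior bolts: l_c = 2.375 − 0.6875 = 1.688 in → 1.2 × 1.688 × 0.3125 × 58 = 36.7 → r_n = 27.19 kips.
R_n = 2 × 11.55 + 6 × 27.19 = 186.2 kips.
Allowable strength R_n/Ω = 186.2 / 2 = 93.1 kips.

93.1 kips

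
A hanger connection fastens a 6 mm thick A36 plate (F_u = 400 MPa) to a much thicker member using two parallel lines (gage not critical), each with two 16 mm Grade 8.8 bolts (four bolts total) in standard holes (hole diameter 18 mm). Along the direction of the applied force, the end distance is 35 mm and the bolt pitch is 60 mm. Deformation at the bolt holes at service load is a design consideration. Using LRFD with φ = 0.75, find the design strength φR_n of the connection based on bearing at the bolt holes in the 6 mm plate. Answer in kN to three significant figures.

251 kN

Per bolt r_n = 1.2 l_c t F_u ≤ 2.4 d t F_u; upper limit = 2.4 × 16 × 6 × 400 / 1000 = 92.16 kN.
Edge bolt: l_c = 35 − 18/2 = 26 mm → 1.2 × 26 × 6 × 400 / 1000 = 74.88 → r_n = 74.88 kN.
Interior bolts: l_c = 60 − 18 = 42 mm → 1.2 × 42 × 6 × 400 / 1000 = 121 → r_n = 92.16 kN.
R_n = 2 × 74.88 + 2 × 92.16 = 334.1 kN.
Design strength φR_n = 0.75 × 334.1 = 251 kN.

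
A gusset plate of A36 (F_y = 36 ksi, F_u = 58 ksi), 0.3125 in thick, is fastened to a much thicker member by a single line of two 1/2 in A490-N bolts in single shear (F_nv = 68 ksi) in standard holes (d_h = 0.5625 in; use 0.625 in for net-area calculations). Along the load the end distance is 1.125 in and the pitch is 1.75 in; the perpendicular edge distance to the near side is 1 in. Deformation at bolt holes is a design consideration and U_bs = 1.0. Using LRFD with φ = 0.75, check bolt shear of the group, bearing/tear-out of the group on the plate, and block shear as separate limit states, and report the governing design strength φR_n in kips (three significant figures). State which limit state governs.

20 kips (bolt shear governs)

Bolt shear: A_b = π·0.5²/4 = 0.1963 in²; R_n = 68 × 0.1963 × 2 × 1 = 26.7 kips → 0.75 × 26.7 = 20 kips.
Bearing: edge l_c = 0.8438, r_n = 18.35 kips; interior l_c = 1.188, r_n = 21.75 kips; R_n = 18.35 + 1·21.75 = 40.1 kips → 30.1 kips.
Block shear: A_gv = 0.8984, A_nv = 0.6055, A_nt = 0.2148 in²; R_n = min(0.6F_uA_nv, 0.6F_yA_gv) + U_bs·F_u·A_nt = 31.87 kips → 23.9 kips.
Bolt shear governs: 20 kips.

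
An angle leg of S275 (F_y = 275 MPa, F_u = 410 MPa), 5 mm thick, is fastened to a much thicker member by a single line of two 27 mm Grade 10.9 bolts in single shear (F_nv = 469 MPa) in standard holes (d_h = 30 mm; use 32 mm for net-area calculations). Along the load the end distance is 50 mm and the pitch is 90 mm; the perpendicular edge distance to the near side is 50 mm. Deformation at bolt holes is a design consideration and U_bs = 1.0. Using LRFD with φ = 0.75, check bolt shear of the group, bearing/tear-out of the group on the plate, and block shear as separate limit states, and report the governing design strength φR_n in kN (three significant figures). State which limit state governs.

137 kN (block shear governs)

Bolt shear: A_b = π·27²/4 = 572.6 mm²; R_n = 469 × 572.6 × 2 × 1 / 1000 = 537.1 kN → 0.75 × 537.1 = 403 kN.
Bearing: edge l_c = 35, r_n = 86.1 kN; interior l_c = 60, r_n = 132.8 kN; R_n = 86.1 + 1·132.8 = 218.9 kN → 164 kN.
Block shear: A_gv = 700, A_nv = 460, A_nt = 170 mm²; R_n = min(0.6F_uA_nv, 0.6F_yA_gv) + U_bs·F_u·A_nt = 182.9 kN → 137 kN.
Block shear governs: 137 kN.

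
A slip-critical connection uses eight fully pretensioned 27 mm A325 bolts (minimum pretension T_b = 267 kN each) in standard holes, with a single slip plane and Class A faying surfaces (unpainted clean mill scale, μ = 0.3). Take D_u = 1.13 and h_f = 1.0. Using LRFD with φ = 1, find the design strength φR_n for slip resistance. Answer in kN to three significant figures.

724 kN

R_n = μ · D_u · h_f · T_b · n_s · n_b = 0.3 × 1.13 × 1.0 × 267 × 1 × 8 = 724.1 kN.
Design strength φR_n = 1 × 724.1 = 724 kN.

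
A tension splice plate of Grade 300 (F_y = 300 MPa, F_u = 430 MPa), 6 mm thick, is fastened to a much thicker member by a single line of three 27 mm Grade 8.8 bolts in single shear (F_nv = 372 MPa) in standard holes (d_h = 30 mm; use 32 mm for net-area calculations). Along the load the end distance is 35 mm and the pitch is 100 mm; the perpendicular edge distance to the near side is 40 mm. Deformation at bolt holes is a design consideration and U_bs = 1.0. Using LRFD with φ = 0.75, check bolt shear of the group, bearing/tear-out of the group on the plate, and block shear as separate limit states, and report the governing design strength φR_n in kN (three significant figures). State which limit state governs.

226 kN (block shear governs)

Bolt shear: A_b = π·27²/4 = 572.6 mm²; R_n = 372 × 572.6 × 3 × 1 / 1000 = 639 kN → 0.75 × 639 = 479 kN.
Bearing: edge l_c = 20, r_n = 61.92 kN; interior l_c = 70, r_n = 167.2 kN; R_n = 61.92 + 2·167.2 = 396.3 kN → 297 kN.
Block shear: A_gv = 1410, A_nv = 930, A_nt = 144 mm²; R_n = min(0.6F_uA_nv, 0.6F_yA_gv) + U_bs·F_u·A_nt = 301.9 kN → 226 kN.
Block shear governs: 226 kN.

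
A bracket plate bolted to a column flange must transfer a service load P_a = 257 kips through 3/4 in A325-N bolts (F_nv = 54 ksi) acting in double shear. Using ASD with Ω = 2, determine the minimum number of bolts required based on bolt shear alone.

A_b = π·0.75²/4 = 0.4418 in².
Per-bolt allowable strength R_n/Ω = 54 × 0.4418 × 2 / 2 = 23.86 kips.
n ≥ 257 / 23.86 = 10.77 → use 11 bolts.

11 bolts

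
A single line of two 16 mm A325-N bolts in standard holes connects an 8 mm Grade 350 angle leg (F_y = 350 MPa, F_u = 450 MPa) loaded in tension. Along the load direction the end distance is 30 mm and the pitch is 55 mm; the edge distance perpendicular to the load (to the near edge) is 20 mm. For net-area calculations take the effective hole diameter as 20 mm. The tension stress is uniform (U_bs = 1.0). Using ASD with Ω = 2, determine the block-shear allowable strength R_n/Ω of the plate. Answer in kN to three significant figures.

77.4 kN

Shear plane L_v = 30 + 1·55 = 85 mm; A_gv = 85 × 8 = 680 mm².
A_nv = (85 − 1.5·20) × 8 = 440 mm².
A_nt = (20 − 0.5·20) × 8 = 80 mm².
0.6 F_u A_nv = 118.8 kN; 0.6 F_y A_gv = 142.8 kN → shear rupture governs the shear term.
R_n = 118.8 + 1.0 × 450 × 80 / 1000 = 154.8 kN.
Allowable strength R_n/Ω = 154.8 / 2 = 77.4 kN.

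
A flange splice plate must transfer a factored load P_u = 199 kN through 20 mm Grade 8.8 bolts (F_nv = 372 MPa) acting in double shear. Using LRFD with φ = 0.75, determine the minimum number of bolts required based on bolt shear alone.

A_b = π·20²/4 = 314.2 mm².
Per-bolt design strength φR_n = 0.75 × 372 × 314.2 × 2 / 1000 = 175.3 kN.
n ≥ 199 / 175.3 = 1.135 → use 2 bolts.

2 bolts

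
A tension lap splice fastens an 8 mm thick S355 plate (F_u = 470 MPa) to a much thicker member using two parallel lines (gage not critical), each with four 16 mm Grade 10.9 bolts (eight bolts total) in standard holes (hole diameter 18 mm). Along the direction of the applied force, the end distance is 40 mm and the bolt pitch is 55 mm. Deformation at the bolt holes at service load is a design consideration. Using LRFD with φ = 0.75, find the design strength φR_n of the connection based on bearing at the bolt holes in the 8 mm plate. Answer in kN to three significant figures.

Per bolt r_n = 1.2 l_c t F_u ≤ 2.4 d t F_u; upper limit = 2.4 × 16 × 8 × 470 / 1000 = 144.4 kN.
Edge bolt: l_c = 40 − 18/2 = 31 mm → 1.2 × 31 × 8 × 470 / 1000 = 139.9 → r_n = 139.9 kN.
Interior bolts: l_c = 55 − 18 = 37 mm → 1.2 × 37 × 8 × 470 / 1000 = 166.9 → r_n = 144.4 kN.
R_n = 2 × 139.9 + 6 × 144.4 = 1146 kN.
Design strength φR_n = 0.75 × 1146 = 860 kN.

860 kN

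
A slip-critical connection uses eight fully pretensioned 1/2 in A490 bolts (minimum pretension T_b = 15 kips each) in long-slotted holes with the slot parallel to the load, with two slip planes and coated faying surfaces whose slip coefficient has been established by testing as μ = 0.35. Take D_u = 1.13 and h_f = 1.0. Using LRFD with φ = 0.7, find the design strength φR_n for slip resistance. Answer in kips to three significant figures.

R_n = μ · D_u · h_f · T_b · n_s · n_b = 0.35 × 1.13 × 1.0 × 15 × 2 × 8 = 94.92 kips.
Design strength φR_n = 0.7 × 94.92 = 66.4 kips.

66.4 kips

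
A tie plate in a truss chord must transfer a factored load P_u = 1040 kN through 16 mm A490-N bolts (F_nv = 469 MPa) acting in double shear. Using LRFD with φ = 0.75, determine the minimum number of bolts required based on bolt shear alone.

8 bolts

A_b = π·16²/4 = 201.1 mm².
Per-bolt design strength φR_n = 0.75 × 469 × 201.1 × 2 / 1000 = 141.4 kN.
n ≥ 1040 / 141.4 = 7.353 → use 8 bolts.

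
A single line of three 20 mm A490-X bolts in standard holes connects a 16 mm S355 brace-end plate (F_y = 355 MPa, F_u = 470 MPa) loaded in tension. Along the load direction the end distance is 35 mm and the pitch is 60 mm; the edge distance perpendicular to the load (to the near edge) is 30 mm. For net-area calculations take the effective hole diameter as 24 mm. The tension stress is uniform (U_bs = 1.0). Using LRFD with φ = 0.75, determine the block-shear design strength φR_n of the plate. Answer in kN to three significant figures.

423 kN

Shear plane L_v = 35 + 2·60 = 155 mm; A_gv = 155 × 16 = 2480 mm².
A_nv = (155 − 2.5·24) × 16 = 1520 mm².
A_nt = (30 − 0.5·24) × 16 = 288 mm².
0.6 F_u A_nv = 428.6 kN; 0.6 F_y A_gv = 528.2 kN → shear rupture governs the shear term.
R_n = 428.6 + 1.0 × 470 × 288 / 1000 = 564 kN.
Design strength φR_n = 0.75 × 564 = 423 kN.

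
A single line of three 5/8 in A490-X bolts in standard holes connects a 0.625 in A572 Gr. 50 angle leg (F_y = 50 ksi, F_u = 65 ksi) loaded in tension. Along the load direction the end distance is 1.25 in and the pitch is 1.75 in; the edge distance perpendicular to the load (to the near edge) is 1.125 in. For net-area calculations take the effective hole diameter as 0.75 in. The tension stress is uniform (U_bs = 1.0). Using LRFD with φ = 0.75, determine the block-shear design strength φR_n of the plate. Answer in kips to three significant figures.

75.4 kips

Shear plane L_v = 1.25 + 2·1.75 = 4.75 in; A_gv = 4.75 × 0.625 = 2.969 in².
A_nv = (4.75 − 2.5·0.75) × 0.625 = 1.797 in².
A_nt = (1.125 − 0.5·0.75) × 0.625 = 0.4688 in².
0.6 F_u A_nv = 70.08 kips; 0.6 F_y A_gv = 89.06 kips → shear rupture governs the shear term.
R_n = 70.08 + 1.0 × 65 × 0.4688 = 100.5 kips.
Design strength φR_n = 0.75 × 100.5 = 75.4 kips.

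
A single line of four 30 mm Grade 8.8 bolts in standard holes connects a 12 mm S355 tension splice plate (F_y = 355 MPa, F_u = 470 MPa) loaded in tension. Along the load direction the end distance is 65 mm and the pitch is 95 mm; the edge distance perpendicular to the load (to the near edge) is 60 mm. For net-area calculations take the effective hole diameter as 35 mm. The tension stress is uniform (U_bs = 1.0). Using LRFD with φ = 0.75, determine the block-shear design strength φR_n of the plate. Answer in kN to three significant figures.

Shear plane L_v = 65 + 3·95 = 350 mm; A_gv = 350 × 12 = 4200 mm².
A_nv = (350 − 3.5·35) × 12 = 2730 mm².
A_nt = (60 − 0.5·35) × 12 = 510 mm².
0.6 F_u A_nv = 769.9 kN; 0.6 F_y A_gv = 894.6 kN → shear rupture governs the shear term.
R_n = 769.9 + 1.0 × 470 × 510 / 1000 = 1010 kN.
Design strength φR_n = 0.75 × 1010 = 757 kN.

757 kN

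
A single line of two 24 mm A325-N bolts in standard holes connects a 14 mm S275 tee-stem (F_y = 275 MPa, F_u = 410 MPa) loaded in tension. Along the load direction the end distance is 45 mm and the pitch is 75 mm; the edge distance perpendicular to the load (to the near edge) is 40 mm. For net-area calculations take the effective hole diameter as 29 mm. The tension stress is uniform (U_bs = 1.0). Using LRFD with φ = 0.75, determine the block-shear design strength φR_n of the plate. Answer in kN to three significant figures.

307 kN

Shear plane L_v = 45 + 1·75 = 120 mm; A_gv = 120 × 14 = 1680 mm².
A_nv = (120 − 1.5·29) × 14 = 1071 mm².
A_nt = (40 − 0.5·29) × 14 = 357 mm².
0.6 F_u A_nv = 263.5 kN; 0.6 F_y A_gv = 277.2 kN → shear rupture governs the shear term.
R_n = 263.5 + 1.0 × 410 × 357 / 1000 = 409.8 kN.
Design strength φR_n = 0.75 × 409.8 = 307 kN.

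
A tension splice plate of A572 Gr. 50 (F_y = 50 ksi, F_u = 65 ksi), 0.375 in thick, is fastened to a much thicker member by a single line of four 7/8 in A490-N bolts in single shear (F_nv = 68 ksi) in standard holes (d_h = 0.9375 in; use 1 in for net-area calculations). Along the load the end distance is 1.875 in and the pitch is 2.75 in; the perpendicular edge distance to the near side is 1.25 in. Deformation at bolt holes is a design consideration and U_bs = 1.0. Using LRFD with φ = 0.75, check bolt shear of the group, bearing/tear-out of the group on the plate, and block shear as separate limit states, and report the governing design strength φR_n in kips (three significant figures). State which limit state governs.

Bolt shear: A_b = π·0.875²/4 = 0.6013 in²; R_n = 68 × 0.6013 × 4 × 1 = 163.6 kips → 0.75 × 163.6 = 123 kips.
Bearing: edge l_c = 1.406, r_n = 41.13 kips; interior l_c = 1.812, r_n = 51.19 kips; R_n = 41.13 + 3·51.19 = 194.7 kips → 146 kips.
Block shear: A_gv = 3.797, A_nv = 2.484, A_nt = 0.2812 in²; R_n = min(0.6F_uA_nv, 0.6F_yA_gv) + U_bs·F_u·A_nt = 115.2 kips → 86.4 kips.
Block shear governs: 86.4 kips.

86.4 kips (block shear governs)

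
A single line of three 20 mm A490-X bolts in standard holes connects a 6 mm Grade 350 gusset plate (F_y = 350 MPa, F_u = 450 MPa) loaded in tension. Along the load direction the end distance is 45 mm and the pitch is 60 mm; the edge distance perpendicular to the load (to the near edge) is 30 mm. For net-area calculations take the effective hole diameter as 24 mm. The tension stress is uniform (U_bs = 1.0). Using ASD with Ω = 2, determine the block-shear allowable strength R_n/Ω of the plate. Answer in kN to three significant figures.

109 kN

Shear plane L_v = 45 + 2·60 = 165 mm; A_gv = 165 × 6 = 990 mm².
A_nv = (165 − 2.5·24) × 6 = 630 mm².
A_nt = (30 − 0.5·24) × 6 = 108 mm².
0.6 F_u A_nv = 170.1 kN; 0.6 F_y A_gv = 207.9 kN → shear rupture governs the shear term.
R_n = 170.1 + 1.0 × 450 × 108 / 1000 = 218.7 kN.
Allowable strength R_n/Ω = 218.7 / 2 = 109 kN.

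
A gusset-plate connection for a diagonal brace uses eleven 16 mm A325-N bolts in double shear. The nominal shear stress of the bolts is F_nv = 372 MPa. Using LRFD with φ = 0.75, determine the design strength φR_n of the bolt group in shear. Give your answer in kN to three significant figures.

A_b = π × 16² / 4 = 201.1 mm².
R_n = F_nv · A_b · n · n_s = 372 × 201.1 × 11 × 2 / 1000 = 1645 kN.
Design strength φR_n = 0.75 × 1645 = 1230 kN.

1230 kN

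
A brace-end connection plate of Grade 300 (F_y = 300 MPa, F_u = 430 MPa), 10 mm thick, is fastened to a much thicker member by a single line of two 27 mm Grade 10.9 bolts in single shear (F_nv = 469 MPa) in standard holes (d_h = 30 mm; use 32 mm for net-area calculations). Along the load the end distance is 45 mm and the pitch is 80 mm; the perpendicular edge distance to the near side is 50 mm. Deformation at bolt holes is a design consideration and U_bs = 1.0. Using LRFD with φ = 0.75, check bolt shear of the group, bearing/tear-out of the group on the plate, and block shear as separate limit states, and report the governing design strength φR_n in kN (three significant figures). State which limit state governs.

259 kN (block shear governs)

Bolt shear: A_b = π·27²/4 = 572.6 mm²; R_n = 469 × 572.6 × 2 × 1 / 1000 = 537.1 kN → 0.75 × 537.1 = 403 kN.
Bearing: edge l_c = 30, r_n = 154.8 kN; interior l_c = 50, r_n = 258 kN; R_n = 154.8 + 1·258 = 412.8 kN → 310 kN.
Block shear: A_gv = 1250, A_nv = 770, A_nt = 340 mm²; R_n = min(0.6F_uA_nv, 0.6F_yA_gv) + U_bs·F_u·A_nt = 344.9 kN → 259 kN.
Block shear governs: 259 kN.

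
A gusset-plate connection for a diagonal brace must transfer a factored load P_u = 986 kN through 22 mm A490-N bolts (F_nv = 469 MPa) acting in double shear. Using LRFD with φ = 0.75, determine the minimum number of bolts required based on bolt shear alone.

A_b = π·22²/4 = 380.1 mm².
Per-bolt design strength φR_n = 0.75 × 469 × 380.1 × 2 / 1000 = 267.4 kN.
n ≥ 986 / 267.4 = 3.687 → use 4 bolts.

4 bolts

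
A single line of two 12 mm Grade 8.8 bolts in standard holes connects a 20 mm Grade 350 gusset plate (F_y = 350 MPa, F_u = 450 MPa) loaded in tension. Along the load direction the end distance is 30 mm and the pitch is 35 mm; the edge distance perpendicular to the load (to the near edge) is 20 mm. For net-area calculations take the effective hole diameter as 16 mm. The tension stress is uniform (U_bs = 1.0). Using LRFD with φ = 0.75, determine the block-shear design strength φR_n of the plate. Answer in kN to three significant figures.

247 kN

Shear plane L_v = 30 + 1·35 = 65 mm; A_gv = 65 × 20 = 1300 mm².
A_nv = (65 − 1.5·16) × 20 = 820 mm².
A_nt = (20 − 0.5·16) × 20 = 240 mm².
0.6 F_u A_nv = 221.4 kN; 0.6 F_y A_gv = 273 kN → shear rupture governs the shear term.
R_n = 221.4 + 1.0 × 450 × 240 / 1000 = 329.4 kN.
Design strength φR_n = 0.75 × 329.4 = 247 kN.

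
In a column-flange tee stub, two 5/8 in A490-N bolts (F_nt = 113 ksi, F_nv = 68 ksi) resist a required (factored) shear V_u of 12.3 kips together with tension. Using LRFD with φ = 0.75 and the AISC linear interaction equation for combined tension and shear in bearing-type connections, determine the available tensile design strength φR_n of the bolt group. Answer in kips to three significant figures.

47.2 kips

A_b = π·0.625²/4 = 0.3068 in²; f_rv = 12.3 / (2 × 0.3068) = 20.05 ksi.
F'_nt = 1.3 F_nt − (F_nt / φF_nv) f_rv = 1.3·113 − (113/(0.75·68))·20.05 = 102.5 ksi, capped at F_nt → F'_nt = 102.5 ksi.
R_n = F'_nt · A_b · n = 102.5 × 0.3068 × 2 = 62.88 kips.
Design strength φR_n = 0.75 × 62.88 = 47.2 kips.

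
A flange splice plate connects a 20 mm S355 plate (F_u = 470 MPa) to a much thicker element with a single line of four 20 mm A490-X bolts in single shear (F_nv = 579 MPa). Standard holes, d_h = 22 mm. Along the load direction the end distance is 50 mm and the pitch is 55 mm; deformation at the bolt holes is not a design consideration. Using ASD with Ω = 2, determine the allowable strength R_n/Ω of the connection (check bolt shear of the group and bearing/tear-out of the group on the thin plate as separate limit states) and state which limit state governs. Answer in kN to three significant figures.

Bolt shear: A_b = π·20²/4 = 314.2 mm²; R_n = 579 × 314.2 × 4 × 1 / 1000 = 727.6 kN → 727.6 / 2 = 364 kN.
Bearing (1.5 l_c t F_u ≤ 3.0 d t F_u): upper limit = 3.0·20·20·470 / 1000 = 564 kN.
  Edge l_c = 50 − 22/2 = 39 → r_n = 549.9 kN; interior l_c = 55 − 22 = 33 → r_n = 465.3 kN.
  R_n,bearing = 1·549.9 + 3·465.3 = 1946 kN → 1946 / 2 = 973 kN.
Bolt shear governs: 364 kN.

364 kN (bolt shear governs)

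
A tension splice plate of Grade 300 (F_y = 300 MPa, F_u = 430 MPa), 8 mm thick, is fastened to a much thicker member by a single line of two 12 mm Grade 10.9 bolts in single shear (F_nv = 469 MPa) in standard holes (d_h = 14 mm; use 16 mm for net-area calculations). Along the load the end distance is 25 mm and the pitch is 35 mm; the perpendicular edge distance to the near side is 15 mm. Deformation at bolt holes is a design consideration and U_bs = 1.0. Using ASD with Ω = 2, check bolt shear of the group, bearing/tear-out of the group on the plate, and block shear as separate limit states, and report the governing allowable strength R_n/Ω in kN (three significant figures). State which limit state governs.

49.2 kN (block shear governs)

Bolt shear: A_b = π·12²/4 = 113.1 mm²; R_n = 469 × 113.1 × 2 × 1 / 1000 = 106.1 kN → 106.1 / 2 = 53 kN.
Bearing: edge l_c = 18, r_n = 74.3 kN; interior l_c = 21, r_n = 86.69 kN; R_n = 74.3 + 1·86.69 = 161 kN → 80.5 kN.
Block shear: A_gv = 480, A_nv = 288, A_nt = 56 mm²; R_n = min(0.6F_uA_nv, 0.6F_yA_gv) + U_bs·F_u·A_nt = 98.38 kN → 49.2 kN.
Block shear governs: 49.2 kN.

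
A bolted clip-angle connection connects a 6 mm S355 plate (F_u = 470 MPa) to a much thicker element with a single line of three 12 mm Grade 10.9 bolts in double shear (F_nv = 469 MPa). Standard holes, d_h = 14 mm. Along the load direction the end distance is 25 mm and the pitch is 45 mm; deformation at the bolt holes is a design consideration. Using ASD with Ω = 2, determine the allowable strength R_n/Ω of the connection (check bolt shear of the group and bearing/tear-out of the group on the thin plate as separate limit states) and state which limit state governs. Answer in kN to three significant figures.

Bolt shear: A_b = π·12²/4 = 113.1 mm²; R_n = 469 × 113.1 × 3 × 2 / 1000 = 318.3 kN → 318.3 / 2 = 159 kN.
Bearing (1.2 l_c t F_u ≤ 2.4 d t F_u): upper limit = 2.4·12·6·470 / 1000 = 81.22 kN.
  Edge l_c = 25 − 14/2 = 18 → r_n = 60.91 kN; interior l_c = 45 − 14 = 31 → r_n = 81.22 kN.
  R_n,bearing = 1·60.91 + 2·81.22 = 223.3 kN → 223.3 / 2 = 112 kN.
Bearing governs: 112 kN.

112 kN (bearing governs)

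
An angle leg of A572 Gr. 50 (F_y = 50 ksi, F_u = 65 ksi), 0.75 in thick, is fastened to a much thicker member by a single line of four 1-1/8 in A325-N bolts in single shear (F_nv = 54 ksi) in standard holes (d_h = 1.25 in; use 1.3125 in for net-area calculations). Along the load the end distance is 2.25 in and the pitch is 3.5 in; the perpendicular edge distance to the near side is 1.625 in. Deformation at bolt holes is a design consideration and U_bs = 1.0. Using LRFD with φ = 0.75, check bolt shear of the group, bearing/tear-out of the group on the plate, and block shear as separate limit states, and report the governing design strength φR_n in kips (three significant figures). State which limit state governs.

Bolt shear: A_b = π·1.125²/4 = 0.994 in²; R_n = 54 × 0.994 × 4 × 1 = 214.7 kips → 0.75 × 214.7 = 161 kips.
Bearing: edge l_c = 1.625, r_n = 95.06 kips; interior l_c = 2.25, r_n = 131.6 kips; R_n = 95.06 + 3·131.6 = 489.9 kips → 367 kips.
Block shear: A_gv = 9.562, A_nv = 6.117, A_nt = 0.7266 in²; R_n = min(0.6F_uA_nv, 0.6F_yA_gv) + U_bs·F_u·A_nt = 285.8 kips → 214 kips.
Bolt shear governs: 161 kips.

161 kips (bolt shear governs)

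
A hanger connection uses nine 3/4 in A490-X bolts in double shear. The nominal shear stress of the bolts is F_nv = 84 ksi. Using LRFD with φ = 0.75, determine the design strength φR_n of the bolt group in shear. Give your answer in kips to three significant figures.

A_b = π × 0.75² / 4 = 0.4418 in².
R_n = F_nv · A_b · n · n_s = 84 × 0.4418 × 9 × 2 = 668 kips.
Design strength φR_n = 0.75 × 668 = 501 kips.

501 kips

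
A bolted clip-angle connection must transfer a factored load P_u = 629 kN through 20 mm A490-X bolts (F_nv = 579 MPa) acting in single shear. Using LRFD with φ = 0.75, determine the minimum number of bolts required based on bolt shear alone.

5 bolts

A_b = π·20²/4 = 314.2 mm².
Per-bolt design strength φR_n = 0.75 × 579 × 314.2 × 1 / 1000 = 136.4 kN.
n ≥ 629 / 136.4 = 4.611 → use 5 bolts.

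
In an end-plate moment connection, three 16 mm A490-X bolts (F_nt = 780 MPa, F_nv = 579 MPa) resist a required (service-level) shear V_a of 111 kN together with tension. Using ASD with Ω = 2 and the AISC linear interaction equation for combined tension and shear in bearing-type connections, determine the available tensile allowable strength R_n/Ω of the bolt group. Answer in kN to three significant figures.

156 kN

A_b = π·16²/4 = 201.1 mm²; f_rv = 111 × 1000 / (3 × 201.1) = 184 MPa.
F'_nt = 1.3 F_nt − (Ω F_nt / F_nv) f_rv = 1.3·780 − (2·780/579)·184 = 518.2 MPa, capped at F_nt → F'_nt = 518.2 MPa.
R_n = F'_nt · A_b · n = 518.2 × 201.1 × 3 / 1000 = 312.6 kN.
Allowable strength R_n/Ω = 312.6 / 2 = 156 kN.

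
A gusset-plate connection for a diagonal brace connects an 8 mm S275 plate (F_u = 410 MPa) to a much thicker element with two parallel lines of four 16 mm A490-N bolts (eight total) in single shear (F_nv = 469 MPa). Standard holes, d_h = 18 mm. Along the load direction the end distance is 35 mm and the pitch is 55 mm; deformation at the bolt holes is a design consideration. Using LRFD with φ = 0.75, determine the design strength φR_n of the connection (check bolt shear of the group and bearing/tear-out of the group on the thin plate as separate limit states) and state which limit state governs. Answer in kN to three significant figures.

Bolt shear: A_b = π·16²/4 = 201.1 mm²; R_n = 469 × 201.1 × 8 × 1 / 1000 = 754.4 kN → 0.75 × 754.4 = 566 kN.
Bearing (1.2 l_c t F_u ≤ 2.4 d t F_u): upper limit = 2.4·16·8·410 / 1000 = 126 kN.
  Edge l_c = 35 − 18/2 = 26 → r_n = 102.3 kN; interior l_c = 55 − 18 = 37 → r_n = 126 kN.
  R_n,bearing = 2·102.3 + 6·126 = 960.4 kN → 0.75 × 960.4 = 720 kN.
Bolt shear governs: 566 kN.

566 kN (bolt shear governs)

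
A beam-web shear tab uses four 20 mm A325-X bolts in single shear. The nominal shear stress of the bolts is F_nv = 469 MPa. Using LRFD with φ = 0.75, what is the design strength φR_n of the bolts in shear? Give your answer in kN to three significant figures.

A_b = π × 20² / 4 = 314.2 mm².
R_n = F_nv · A_b · n · n_s = 469 × 314.2 × 4 × 1 / 1000 = 589.4 kN.
Design strength φR_n = 0.75 × 589.4 = 442 kN.

442 kN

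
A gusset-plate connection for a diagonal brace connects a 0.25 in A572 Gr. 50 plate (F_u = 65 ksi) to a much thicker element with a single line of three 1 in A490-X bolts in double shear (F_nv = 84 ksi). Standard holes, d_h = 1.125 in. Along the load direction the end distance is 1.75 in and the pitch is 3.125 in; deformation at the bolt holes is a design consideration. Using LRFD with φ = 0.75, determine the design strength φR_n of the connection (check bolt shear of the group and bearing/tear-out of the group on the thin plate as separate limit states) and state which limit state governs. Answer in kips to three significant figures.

Bolt shear: A_b = π·1²/4 = 0.7854 in²; R_n = 84 × 0.7854 × 3 × 2 = 395.8 kips → 0.75 × 395.8 = 297 kips.
Bearing (1.2 l_c t F_u ≤ 2.4 d t F_u): upper limit = 2.4·1·0.25·65 = 39 kips.
  Edge l_c = 1.75 − 1.125/2 = 1.188 → r_n = 23.16 kips; interior l_c = 3.125 − 1.125 = 2 → r_n = 39 kips.
  R_n,bearing = 1·23.16 + 2·39 = 101.2 kips → 0.75 × 101.2 = 75.9 kips.
Bearing governs: 75.9 kips.

75.9 kips (bearing governs)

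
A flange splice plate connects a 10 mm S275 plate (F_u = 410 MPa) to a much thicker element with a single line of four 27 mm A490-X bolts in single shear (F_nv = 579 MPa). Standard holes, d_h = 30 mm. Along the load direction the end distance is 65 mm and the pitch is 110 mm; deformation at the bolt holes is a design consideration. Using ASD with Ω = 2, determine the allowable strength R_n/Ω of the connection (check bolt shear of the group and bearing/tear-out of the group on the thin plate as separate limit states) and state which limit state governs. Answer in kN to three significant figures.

Bolt shear: A_b = π·27²/4 = 572.6 mm²; R_n = 579 × 572.6 × 4 × 1 / 1000 = 1326 kN → 1326 / 2 = 663 kN.
Bearing (1.2 l_c t F_u ≤ 2.4 d t F_u): upper limit = 2.4·27·10·410 / 1000 = 265.7 kN.
  Edge l_c = 65 − 30/2 = 50 → r_n = 246 kN; interior l_c = 110 − 30 = 80 → r_n = 265.7 kN.
  R_n,bearing = 1·246 + 3·265.7 = 1043 kN → 1043 / 2 = 522 kN.
Bearing governs: 522 kN.

522 kN (bearing governs)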